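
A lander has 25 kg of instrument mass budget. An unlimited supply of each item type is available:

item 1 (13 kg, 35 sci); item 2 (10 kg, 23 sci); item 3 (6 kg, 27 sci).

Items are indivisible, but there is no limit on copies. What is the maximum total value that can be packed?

Best value-per-unit is item 3 at 27/6, and filling with it alone uses mass 4×6=24. No mix of the others beats 4×27 = 108.

108 sci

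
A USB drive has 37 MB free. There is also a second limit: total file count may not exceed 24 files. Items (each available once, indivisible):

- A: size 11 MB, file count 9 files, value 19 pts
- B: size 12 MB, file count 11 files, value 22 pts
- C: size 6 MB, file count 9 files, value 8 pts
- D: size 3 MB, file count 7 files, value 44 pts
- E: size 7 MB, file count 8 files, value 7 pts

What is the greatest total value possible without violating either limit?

70 pts

Feasible sets respecting both limits:
- A+D+E: size 21, file count 24, value 70
- B+D: size 15, file count 18, value 66
- A+D: size 14, file count 16, value 63
Best: 70 pts.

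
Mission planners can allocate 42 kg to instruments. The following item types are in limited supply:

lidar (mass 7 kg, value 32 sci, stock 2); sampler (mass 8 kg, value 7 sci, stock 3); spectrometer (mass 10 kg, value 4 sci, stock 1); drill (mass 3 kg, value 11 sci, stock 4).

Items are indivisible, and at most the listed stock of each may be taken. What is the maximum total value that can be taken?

Top feasible selections:
- 2×lidar + 2×sampler + 4×drill: mass 42, value 122
- 2×lidar + 1×sampler + 4×drill: mass 34, value 115
- 2×lidar + 1×spectrometer + 4×drill: mass 36, value 112
Best: 122 sci.

122 sci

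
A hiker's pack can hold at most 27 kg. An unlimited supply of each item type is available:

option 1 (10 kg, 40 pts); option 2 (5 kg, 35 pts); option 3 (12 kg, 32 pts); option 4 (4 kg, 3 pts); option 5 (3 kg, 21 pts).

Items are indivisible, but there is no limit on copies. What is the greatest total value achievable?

Best value-per-unit is option 2 at 35/5; filling with it alone gives 5×35 = 175.
Optimal mix: 3×option 2 + 4×option 5 → weight 27, value 189.

189 pts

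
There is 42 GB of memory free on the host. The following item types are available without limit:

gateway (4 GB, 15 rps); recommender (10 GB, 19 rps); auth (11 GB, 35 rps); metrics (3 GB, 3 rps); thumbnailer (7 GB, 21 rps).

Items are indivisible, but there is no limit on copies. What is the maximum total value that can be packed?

Best value-per-unit is gateway at 15/4, and filling with it alone uses memory 10×4=40. No mix of the others beats 10×15 = 150.

150 rps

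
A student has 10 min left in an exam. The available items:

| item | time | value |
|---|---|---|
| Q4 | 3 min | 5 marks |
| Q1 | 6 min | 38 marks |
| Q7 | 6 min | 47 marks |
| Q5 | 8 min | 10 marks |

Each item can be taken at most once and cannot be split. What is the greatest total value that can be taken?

This is a 0/1 knapsack; check combinations near the capacity.
- Q4+Q7: time 3+6=9, value 5+47=52
- Q7: time 6, value 47
- Q4+Q1: time 3+6=9, value 5+38=43
- Q1: time 6, value 38
Best: 52 marks.

52 marks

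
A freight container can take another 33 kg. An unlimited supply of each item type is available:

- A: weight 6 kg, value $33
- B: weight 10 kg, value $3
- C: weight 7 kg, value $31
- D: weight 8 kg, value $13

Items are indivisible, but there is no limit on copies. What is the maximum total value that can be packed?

Best value-per-unit is A at 33/6, and filling with it alone uses weight 5×6=30. No mix of the others beats 5×33 = 165.

$165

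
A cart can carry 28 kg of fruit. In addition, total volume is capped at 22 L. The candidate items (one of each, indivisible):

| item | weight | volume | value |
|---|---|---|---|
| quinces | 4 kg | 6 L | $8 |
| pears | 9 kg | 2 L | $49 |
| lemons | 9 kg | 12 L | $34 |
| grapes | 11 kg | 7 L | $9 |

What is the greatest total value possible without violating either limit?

$91

Feasible sets respecting both limits:
- quinces+pears+lemons: weight 22, volume 20, value 91
- pears+lemons: weight 18, volume 14, value 83
- quinces+pears+grapes: weight 24, volume 15, value 66
- pears+grapes: weight 20, volume 9, value 58
Best: $91.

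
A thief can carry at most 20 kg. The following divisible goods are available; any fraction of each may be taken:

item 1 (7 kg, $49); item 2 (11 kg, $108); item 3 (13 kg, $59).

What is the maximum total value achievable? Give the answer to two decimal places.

Take in order of value per unit:
- item 2 (108/11 per unit): all 11 → value 108, running total 108.00
- item 1 (49/7 per unit): all 7 → value 49, running total 157.00
- item 3 (59/13 per unit): 2 of 13 → value 2×59/13 = 9.0769, running total 166.08
Total 166.08.

166.08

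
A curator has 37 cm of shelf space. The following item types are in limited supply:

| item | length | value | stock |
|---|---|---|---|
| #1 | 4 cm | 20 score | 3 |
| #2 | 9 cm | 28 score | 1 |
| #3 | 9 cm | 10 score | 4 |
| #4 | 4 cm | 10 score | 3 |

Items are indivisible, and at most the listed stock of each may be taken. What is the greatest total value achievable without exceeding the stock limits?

118 score

Best selections within length 37 and stock limits:
- 3×#1 + 1×#2 + 3×#4: length 33, value 118
- 3×#1 + 1×#2 + 2×#4: length 29, value 108
- 3×#1 + 1×#2 + 1×#3 + 1×#4: length 34, value 108
- 3×#1 + 1×#3 + 3×#4: length 33, value 100
Best: 118 score.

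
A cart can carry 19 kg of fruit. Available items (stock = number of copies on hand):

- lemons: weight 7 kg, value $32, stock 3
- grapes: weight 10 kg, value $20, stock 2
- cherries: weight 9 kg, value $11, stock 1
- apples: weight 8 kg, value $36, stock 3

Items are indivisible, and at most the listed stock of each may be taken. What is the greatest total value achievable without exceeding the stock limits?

$72

Best selections within weight 19 and stock limits:
- 2×apples: weight 16, value 72
- 1×lemons + 1×apples: weight 15, value 68
- 2×lemons: weight 14, value 64
Best: $72.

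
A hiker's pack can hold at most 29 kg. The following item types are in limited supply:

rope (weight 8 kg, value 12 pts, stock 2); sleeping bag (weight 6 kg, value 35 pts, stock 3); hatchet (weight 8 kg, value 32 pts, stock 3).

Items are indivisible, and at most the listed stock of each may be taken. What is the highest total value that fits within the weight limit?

137 pts

Best selections within weight 29 and stock limits:
- 3×sleeping bag + 1×hatchet: weight 26, value 137
- 2×sleeping bag + 2×hatchet: weight 28, value 134
- 1×rope + 3×sleeping bag: weight 26, value 117
Best: 137 pts.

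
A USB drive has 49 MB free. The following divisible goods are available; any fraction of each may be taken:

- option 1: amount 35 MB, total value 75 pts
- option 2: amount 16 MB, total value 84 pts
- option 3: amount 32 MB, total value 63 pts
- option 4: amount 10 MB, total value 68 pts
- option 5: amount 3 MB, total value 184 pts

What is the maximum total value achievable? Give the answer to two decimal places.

378.86

Take in order of value per unit:
- option 5 (184/3 per unit): all 3 → value 184, running total 184.00
- option 4 (68/10 per unit): all 10 → value 68, running total 252.00
- option 2 (84/16 per unit): all 16 → value 84, running total 336.00
- option 1 (75/35 per unit): 20 of 35 → value 20×75/35 = 42.8571, running total 378.86
Total 378.86.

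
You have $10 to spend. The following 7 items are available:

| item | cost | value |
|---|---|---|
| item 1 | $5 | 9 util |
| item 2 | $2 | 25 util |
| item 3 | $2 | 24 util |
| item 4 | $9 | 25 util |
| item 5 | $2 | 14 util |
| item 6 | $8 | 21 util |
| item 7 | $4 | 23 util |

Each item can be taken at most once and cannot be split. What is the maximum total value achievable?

86 util

This is a 0/1 knapsack; check combinations near the capacity.
- item 2+item 3+item 5+item 7: cost 2+2+2+4=10, value 25+24+14+23=86
- item 2+item 3+item 7: cost 2+2+4=8, value 25+24+23=72
- item 2+item 3+item 5: cost 2+2+2=6, value 25+24+14=63
- item 2+item 5+item 7: cost 2+2+4=8, value 25+14+23=62
- item 3+item 5+item 7: cost 2+2+4=8, value 24+14+23=61
Best: 86 util.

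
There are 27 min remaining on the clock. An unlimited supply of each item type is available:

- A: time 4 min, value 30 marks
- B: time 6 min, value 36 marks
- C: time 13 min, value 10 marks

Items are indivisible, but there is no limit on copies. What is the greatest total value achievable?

186 marks

Best value-per-unit is A at 30/4; filling with it alone gives 6×30 = 180.
Optimal mix: 5×A + 1×B → time 26, value 186.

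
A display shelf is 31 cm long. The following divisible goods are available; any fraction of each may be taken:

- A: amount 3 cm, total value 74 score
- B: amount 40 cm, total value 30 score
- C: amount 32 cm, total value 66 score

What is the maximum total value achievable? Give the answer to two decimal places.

Take in order of value per unit:
- A (74/3 per unit): all 3 → value 74, running total 74.00
- C (66/32 per unit): 28 of 32 → value 28×66/32 = 57.7500, running total 131.75
Total 131.75.

131.75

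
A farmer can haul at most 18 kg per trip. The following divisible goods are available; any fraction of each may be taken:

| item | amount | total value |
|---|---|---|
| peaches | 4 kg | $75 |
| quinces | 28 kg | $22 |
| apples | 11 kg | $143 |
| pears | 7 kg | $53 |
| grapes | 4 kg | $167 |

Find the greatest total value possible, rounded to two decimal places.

Take in order of value per unit:
- grapes (167/4 per unit): all 4 → value 167, running total 167.00
- peaches (75/4 per unit): all 4 → value 75, running total 242.00
- apples (143/11 per unit): 10 of 11 → value 10×143/11 = 130.0000, running total 372.00
Total 372.00.

372.00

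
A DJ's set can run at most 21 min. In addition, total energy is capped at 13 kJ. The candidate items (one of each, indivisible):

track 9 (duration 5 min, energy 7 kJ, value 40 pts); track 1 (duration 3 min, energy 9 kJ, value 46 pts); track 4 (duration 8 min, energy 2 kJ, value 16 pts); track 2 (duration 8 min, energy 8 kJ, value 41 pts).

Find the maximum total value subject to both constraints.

62 pts

Feasible sets respecting both limits:
- track 1+track 4: duration 11, energy 11, value 62
- track 4+track 2: duration 16, energy 10, value 57
- track 9+track 4: duration 13, energy 9, value 56
Best: 62 pts.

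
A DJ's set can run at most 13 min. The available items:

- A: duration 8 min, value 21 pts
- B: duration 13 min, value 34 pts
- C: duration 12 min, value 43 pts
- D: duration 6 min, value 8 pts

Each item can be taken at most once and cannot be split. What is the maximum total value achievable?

43 pts

Check high-value combinations within 13 min:
- C: duration 12, value 43
- B: duration 13, value 34
- A: duration 8, value 21
- D: duration 6, value 8
Best: 43 pts.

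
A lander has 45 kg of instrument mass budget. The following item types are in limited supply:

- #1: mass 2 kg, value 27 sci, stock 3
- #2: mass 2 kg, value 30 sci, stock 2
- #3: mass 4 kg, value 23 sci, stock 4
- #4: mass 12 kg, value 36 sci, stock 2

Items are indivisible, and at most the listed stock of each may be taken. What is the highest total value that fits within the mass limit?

269 sci

Top feasible selections:
- 3×#1 + 2×#2 + 4×#3 + 1×#4: mass 38, value 269
- 3×#1 + 2×#2 + 2×#3 + 2×#4: mass 42, value 259
Best: 269 sci.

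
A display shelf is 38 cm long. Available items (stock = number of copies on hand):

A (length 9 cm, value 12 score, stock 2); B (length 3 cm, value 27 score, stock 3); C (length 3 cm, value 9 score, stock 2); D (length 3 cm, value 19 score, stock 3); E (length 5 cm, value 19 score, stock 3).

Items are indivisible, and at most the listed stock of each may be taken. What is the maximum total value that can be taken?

Top feasible selections:
- 3×B + 1×C + 3×D + 3×E: length 36, value 204
- 3×B + 3×D + 3×E: length 33, value 195
- 3×B + 2×C + 3×D + 2×E: length 34, value 194
Best: 204 score.

204 score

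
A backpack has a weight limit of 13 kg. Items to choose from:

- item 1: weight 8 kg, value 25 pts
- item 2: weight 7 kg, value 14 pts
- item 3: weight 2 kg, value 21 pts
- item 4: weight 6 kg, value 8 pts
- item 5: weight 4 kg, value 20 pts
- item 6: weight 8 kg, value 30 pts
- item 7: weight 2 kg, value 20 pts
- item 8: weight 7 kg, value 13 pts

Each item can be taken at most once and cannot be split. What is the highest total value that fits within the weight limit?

71 pts

Check high-value combinations within 13 kg:
- item 3+item 6+item 7: weight 2+8+2=12, value 21+30+20=71
- item 1+item 3+item 7: weight 8+2+2=12, value 25+21+20=66
- item 3+item 5+item 7: weight 2+4+2=8, value 21+20+20=61
Best: 71 pts.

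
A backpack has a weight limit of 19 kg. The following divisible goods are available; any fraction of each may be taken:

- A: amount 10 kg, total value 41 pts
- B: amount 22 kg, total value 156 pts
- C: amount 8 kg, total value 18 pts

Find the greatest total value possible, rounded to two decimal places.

Take in order of value per unit:
- B (156/22 per unit): 19 of 22 → value 19×156/22 = 134.7273, running total 134.73
Total 134.73.

134.73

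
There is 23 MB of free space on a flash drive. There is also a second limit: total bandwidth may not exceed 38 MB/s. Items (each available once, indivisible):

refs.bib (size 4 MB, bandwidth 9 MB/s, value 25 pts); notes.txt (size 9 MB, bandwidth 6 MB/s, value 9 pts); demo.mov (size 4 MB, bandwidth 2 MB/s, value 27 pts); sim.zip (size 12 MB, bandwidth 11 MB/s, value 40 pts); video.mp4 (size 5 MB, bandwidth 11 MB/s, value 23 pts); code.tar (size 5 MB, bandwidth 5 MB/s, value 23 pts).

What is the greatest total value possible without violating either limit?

98 pts

Feasible sets respecting both limits:
- refs.bib+demo.mov+video.mp4+code.tar: size 18, bandwidth 27, value 98
- refs.bib+demo.mov+sim.zip: size 20, bandwidth 22, value 92
- demo.mov+sim.zip+video.mp4: size 21, bandwidth 24, value 90
- demo.mov+sim.zip+code.tar: size 21, bandwidth 18, value 90
Best: 98 pts.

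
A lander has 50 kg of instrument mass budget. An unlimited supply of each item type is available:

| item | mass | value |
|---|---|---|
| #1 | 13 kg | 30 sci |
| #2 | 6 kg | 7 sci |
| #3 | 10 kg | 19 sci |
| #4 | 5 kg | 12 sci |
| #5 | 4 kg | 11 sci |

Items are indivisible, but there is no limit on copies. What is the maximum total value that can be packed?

Best value-per-unit is #5 at 11/4; filling with it alone gives 12×11 = 132.
Optimal mix: 2×#4 + 10×#5 → mass 50, value 134.

134 sci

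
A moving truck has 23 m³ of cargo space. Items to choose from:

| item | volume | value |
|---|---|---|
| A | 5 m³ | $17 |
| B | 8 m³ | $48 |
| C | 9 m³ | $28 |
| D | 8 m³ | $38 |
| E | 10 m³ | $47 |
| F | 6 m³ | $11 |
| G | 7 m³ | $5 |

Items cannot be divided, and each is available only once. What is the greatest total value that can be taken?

$112

Check high-value combinations within 23 m³:
- A+B+E: volume 5+8+10=23, value 17+48+47=112
- A+B+D: volume 5+8+8=21, value 17+48+38=103
- A+D+E: volume 5+8+10=23, value 17+38+47=102
Best: $112.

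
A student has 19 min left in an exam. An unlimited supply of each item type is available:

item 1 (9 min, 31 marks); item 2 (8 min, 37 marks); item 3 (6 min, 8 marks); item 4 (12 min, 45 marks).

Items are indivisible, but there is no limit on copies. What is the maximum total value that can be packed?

Best value-per-unit is item 2 at 37/8, and filling with it alone uses time 2×8=16. No mix of the others beats 2×37 = 74.

74 marks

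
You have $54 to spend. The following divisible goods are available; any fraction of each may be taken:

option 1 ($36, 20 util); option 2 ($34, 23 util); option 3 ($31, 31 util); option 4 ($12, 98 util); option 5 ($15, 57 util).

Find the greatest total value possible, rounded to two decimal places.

Take in order of value per unit:
- option 4 (98/12 per unit): all 12 → value 98, running total 98.00
- option 5 (57/15 per unit): all 15 → value 57, running total 155.00
- option 3 (31/31 per unit): 27 of 31 → value 27×31/31 = 27.0000, running total 182.00
Total 182.00.

182.00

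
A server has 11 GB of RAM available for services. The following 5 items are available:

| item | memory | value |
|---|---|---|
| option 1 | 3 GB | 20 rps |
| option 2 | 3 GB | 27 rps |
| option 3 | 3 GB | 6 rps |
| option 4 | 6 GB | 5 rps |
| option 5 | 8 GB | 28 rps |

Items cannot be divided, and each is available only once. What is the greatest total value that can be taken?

Check high-value combinations within 11 GB:
- option 2+option 5: memory 3+8=11, value 27+28=55
- option 1+option 2+option 3: memory 3+3+3=9, value 20+27+6=53
- option 1+option 5: memory 3+8=11, value 20+28=48
- option 1+option 2: memory 3+3=6, value 20+27=47
- option 3+option 5: memory 3+8=11, value 6+28=34
Best: 55 rps.

55 rps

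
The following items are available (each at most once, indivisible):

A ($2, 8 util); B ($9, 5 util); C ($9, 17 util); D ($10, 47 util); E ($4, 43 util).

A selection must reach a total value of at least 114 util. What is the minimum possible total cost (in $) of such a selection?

25

Subsets with value ≥ 114, sorted by total cost:
- A+C+D+E: cost 25, value 115
- A+B+C+D+E: cost 34, value 120
Minimum cost: 25 $.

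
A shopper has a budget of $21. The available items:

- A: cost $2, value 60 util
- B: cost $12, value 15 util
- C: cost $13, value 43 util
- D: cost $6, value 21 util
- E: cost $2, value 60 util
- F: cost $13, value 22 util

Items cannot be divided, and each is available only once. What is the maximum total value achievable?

Check high-value combinations within $21:
- A+C+E: cost 2+13+2=17, value 60+43+60=163
- A+E+F: cost 2+2+13=17, value 60+60+22=142
- A+D+E: cost 2+6+2=10, value 60+21+60=141
- A+B+E: cost 2+12+2=16, value 60+15+60=135
- A+C+D: cost 2+13+6=21, value 60+43+21=124
Best: 163 util.

163 util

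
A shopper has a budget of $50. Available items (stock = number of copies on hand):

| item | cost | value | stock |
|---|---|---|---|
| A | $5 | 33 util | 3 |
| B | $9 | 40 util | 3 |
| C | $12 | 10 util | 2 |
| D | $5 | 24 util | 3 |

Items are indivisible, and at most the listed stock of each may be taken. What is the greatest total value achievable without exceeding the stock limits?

Best selections within cost 50 and stock limits:
- 3×A + 2×B + 3×D: cost 48, value 251
- 3×A + 3×B + 1×D: cost 47, value 243
Best: 251 util.

251 util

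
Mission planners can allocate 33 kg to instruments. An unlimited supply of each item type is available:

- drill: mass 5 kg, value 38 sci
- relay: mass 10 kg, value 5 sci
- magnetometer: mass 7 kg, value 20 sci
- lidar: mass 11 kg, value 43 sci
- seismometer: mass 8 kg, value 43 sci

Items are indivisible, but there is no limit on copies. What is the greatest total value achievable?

233 sci

Best value-per-unit is drill at 38/5; filling with it alone gives 6×38 = 228.
Optimal mix: 5×drill + 1×seismometer → mass 33, value 233.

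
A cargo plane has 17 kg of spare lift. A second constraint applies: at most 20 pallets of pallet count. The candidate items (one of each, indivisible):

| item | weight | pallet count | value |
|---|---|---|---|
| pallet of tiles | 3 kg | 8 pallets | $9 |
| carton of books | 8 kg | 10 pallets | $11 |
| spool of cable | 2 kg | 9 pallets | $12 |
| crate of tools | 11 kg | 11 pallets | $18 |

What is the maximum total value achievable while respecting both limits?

Feasible sets respecting both limits:
- spool of cable+crate of tools: weight 13, pallet count 20, value 30
- pallet of tiles+crate of tools: weight 14, pallet count 19, value 27
- carton of books+spool of cable: weight 10, pallet count 19, value 23
Best: $30.

$30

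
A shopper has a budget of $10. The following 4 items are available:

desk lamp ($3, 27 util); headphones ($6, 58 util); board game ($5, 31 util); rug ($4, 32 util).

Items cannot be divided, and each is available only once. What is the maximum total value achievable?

90 util

This is a 0/1 knapsack; check combinations near the capacity.
- headphones+rug: cost 6+4=10, value 58+32=90
- desk lamp+headphones: cost 3+6=9, value 27+58=85
- board game+rug: cost 5+4=9, value 31+32=63
- desk lamp+rug: cost 3+4=7, value 27+32=59
- headphones: cost 6, value 58
Best: 90 util.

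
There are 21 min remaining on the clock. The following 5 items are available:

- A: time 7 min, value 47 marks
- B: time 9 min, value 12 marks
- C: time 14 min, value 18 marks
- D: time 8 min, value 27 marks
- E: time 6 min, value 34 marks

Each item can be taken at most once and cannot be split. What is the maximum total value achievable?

Check high-value combinations within 21 min:
- A+D+E: time 7+8+6=21, value 47+27+34=108
- A+E: time 7+6=13, value 47+34=81
- A+D: time 7+8=15, value 47+27=74
- A+C: time 7+14=21, value 47+18=65
Best: 108 marks.

108 marks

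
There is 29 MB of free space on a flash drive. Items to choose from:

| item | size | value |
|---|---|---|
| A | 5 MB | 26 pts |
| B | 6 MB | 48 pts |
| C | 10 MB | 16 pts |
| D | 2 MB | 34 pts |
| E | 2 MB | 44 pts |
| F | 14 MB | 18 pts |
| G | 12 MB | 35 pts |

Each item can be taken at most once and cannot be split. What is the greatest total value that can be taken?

Check high-value combinations within 29 MB:
- A+B+D+E+G: size 5+6+2+2+12=27, value 26+48+34+44+35=187
- A+B+D+E+F: size 5+6+2+2+14=29, value 26+48+34+44+18=170
- A+B+C+D+E: size 5+6+10+2+2=25, value 26+48+16+34+44=168
Best: 187 pts.

187 pts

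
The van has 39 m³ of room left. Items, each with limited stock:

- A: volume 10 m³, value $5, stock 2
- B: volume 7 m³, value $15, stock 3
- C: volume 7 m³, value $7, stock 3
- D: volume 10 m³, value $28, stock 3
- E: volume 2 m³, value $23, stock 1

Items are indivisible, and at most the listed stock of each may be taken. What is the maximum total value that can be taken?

$122

Best selections within volume 39 and stock limits:
- 1×B + 3×D + 1×E: volume 39, value 122
- 1×C + 3×D + 1×E: volume 39, value 114
- 2×B + 2×D + 1×E: volume 36, value 109
Best: $122.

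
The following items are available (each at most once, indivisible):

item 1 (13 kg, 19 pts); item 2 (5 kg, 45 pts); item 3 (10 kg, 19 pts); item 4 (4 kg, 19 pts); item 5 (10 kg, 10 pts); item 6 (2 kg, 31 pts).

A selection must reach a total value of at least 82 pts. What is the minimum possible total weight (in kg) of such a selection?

Subsets with value ≥ 82, sorted by total weight:
- item 2+item 4+item 6: weight 11, value 95
- item 2+item 3+item 6: weight 17, value 95
- item 2+item 5+item 6: weight 17, value 86
Minimum weight: 11 kg.

11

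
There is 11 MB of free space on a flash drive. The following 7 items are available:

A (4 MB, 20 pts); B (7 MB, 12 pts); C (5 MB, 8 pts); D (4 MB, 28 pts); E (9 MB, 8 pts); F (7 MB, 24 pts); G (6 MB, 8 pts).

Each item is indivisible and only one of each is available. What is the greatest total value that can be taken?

52 pts

Check high-value combinations within 11 MB:
- D+F: size 4+7=11, value 28+24=52
- A+D: size 4+4=8, value 20+28=48
- A+F: size 4+7=11, value 20+24=44
Best: 52 pts.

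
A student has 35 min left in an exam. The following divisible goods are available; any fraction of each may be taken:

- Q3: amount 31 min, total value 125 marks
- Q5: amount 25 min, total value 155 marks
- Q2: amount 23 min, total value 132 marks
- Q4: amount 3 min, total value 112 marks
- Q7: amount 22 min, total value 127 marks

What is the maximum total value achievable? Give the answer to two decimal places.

307.41

Take in order of value per unit:
- Q4 (112/3 per unit): all 3 → value 112, running total 112.00
- Q5 (155/25 per unit): all 25 → value 155, running total 267.00
- Q7 (127/22 per unit): 7 of 22 → value 7×127/22 = 40.4091, running total 307.41
Total 307.41.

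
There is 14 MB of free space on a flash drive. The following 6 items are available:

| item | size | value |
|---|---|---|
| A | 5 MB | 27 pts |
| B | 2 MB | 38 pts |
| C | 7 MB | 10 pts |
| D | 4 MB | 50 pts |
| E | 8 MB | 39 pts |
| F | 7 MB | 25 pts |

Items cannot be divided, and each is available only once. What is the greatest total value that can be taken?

Check high-value combinations within 14 MB:
- B+D+E: size 2+4+8=14, value 38+50+39=127
- A+B+D: size 5+2+4=11, value 27+38+50=115
- B+D+F: size 2+4+7=13, value 38+50+25=113
- B+C+D: size 2+7+4=13, value 38+10+50=98
Best: 127 pts.

127 pts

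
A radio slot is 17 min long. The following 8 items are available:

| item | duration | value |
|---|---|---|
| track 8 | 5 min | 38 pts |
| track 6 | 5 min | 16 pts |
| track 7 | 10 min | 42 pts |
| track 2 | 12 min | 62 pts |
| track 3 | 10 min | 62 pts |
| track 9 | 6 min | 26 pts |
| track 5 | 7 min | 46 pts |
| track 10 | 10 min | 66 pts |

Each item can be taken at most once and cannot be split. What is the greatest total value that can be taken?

112 pts

Check high-value combinations within 17 min:
- track 5+track 10: duration 7+10=17, value 46+66=112
- track 3+track 5: duration 10+7=17, value 62+46=108
- track 8+track 10: duration 5+10=15, value 38+66=104
Best: 112 pts.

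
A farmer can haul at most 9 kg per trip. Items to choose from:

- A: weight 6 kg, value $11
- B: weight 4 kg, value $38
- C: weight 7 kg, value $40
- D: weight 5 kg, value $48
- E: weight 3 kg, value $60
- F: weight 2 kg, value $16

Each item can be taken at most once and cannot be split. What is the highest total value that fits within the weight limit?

$114

Check high-value combinations within 9 kg:
- B+E+F: weight 4+3+2=9, value 38+60+16=114
- D+E: weight 5+3=8, value 48+60=108
- B+E: weight 4+3=7, value 38+60=98
Best: $114.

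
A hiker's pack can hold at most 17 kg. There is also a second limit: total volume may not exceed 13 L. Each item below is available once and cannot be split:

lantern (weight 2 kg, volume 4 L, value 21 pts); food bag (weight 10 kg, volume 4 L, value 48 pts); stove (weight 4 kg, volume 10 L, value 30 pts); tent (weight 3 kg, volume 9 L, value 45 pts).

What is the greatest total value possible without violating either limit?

93 pts

Feasible sets respecting both limits:
- food bag+tent: weight 13, volume 13, value 93
- lantern+food bag: weight 12, volume 8, value 69
- lantern+tent: weight 5, volume 13, value 66
Best: 93 pts.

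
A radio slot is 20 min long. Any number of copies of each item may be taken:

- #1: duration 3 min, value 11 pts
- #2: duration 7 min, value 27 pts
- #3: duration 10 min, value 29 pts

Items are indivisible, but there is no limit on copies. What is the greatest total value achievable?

76 pts

Best value-per-unit is #2 at 27/7; filling with it alone gives 2×27 = 54.
Optimal mix: 2×#1 + 2×#2 → duration 20, value 76.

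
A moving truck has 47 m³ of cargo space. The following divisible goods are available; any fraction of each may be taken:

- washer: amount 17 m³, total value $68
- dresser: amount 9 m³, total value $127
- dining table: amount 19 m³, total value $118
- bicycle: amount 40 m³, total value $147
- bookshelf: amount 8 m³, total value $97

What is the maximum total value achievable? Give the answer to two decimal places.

386.00

Take in order of value per unit:
- dresser (127/9 per unit): all 9 → value 127, running total 127.00
- bookshelf (97/8 per unit): all 8 → value 97, running total 224.00
- dining table (118/19 per unit): all 19 → value 118, running total 342.00
- washer (68/17 per unit): 11 of 17 → value 11×68/17 = 44.0000, running total 386.00
Total 386.00.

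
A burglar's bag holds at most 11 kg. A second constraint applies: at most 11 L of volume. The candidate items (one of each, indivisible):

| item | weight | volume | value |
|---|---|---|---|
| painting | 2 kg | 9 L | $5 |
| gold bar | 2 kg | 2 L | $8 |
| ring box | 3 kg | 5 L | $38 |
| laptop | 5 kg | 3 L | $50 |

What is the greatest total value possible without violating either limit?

Feasible sets respecting both limits:
- gold bar+ring box+laptop: weight 10, volume 10, value 96
- ring box+laptop: weight 8, volume 8, value 88
- gold bar+laptop: weight 7, volume 5, value 58
Best: $96.

$96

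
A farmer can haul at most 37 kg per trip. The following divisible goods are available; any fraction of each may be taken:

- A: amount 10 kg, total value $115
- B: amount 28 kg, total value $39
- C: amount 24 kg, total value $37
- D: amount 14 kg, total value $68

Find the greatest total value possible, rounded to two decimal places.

Take in order of value per unit:
- A (115/10 per unit): all 10 → value 115, running total 115.00
- D (68/14 per unit): all 14 → value 68, running total 183.00
- C (37/24 per unit): 13 of 24 → value 13×37/24 = 20.0417, running total 203.04
Total 203.04.

203.04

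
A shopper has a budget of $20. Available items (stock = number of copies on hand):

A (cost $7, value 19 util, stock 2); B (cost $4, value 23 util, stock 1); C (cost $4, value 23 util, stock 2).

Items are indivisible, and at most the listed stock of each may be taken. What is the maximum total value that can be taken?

Top feasible selections:
- 1×A + 1×B + 2×C: cost 19, value 88
- 1×B + 2×C: cost 12, value 69
- 1×A + 2×C: cost 15, value 65
Best: 88 util.

88 util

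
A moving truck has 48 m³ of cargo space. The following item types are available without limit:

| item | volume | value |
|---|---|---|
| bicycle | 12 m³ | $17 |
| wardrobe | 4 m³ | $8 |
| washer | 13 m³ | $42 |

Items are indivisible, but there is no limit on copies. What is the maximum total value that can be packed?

Best value-per-unit is washer at 42/13; filling with it alone gives 3×42 = 126.
Optimal mix: 2×wardrobe + 3×washer → volume 47, value 142.

$142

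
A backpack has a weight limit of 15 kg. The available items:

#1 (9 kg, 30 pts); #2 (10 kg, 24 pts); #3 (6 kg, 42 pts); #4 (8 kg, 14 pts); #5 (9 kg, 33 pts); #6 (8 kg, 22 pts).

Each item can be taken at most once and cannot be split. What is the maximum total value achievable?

Check high-value combinations within 15 kg:
- #3+#5: weight 6+9=15, value 42+33=75
- #1+#3: weight 9+6=15, value 30+42=72
- #3+#6: weight 6+8=14, value 42+22=64
Best: 75 pts.

75 pts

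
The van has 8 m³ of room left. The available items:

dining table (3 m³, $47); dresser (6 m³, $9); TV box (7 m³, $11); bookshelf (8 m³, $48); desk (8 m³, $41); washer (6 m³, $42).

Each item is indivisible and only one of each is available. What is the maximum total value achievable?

Check high-value combinations within 8 m³:
- bookshelf: volume 8, value 48
- dining table: volume 3, value 47
- washer: volume 6, value 42
- desk: volume 8, value 41
Best: $48.

$48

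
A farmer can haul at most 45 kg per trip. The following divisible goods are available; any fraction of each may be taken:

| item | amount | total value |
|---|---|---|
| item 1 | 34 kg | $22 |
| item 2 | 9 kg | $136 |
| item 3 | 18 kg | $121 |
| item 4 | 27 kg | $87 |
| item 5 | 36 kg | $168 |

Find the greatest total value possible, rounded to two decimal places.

341.00

Take in order of value per unit:
- item 2 (136/9 per unit): all 9 → value 136, running total 136.00
- item 3 (121/18 per unit): all 18 → value 121, running total 257.00
- item 5 (168/36 per unit): 18 of 36 → value 18×168/36 = 84.0000, running total 341.00
Total 341.00.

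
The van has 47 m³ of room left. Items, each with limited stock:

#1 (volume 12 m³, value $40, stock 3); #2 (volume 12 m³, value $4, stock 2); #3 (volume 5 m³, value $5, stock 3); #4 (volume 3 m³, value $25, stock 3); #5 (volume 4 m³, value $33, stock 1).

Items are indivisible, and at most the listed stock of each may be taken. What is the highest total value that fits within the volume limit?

Top feasible selections:
- 3×#1 + 2×#4 + 1×#5: volume 46, value 203
- 2×#1 + 2×#3 + 3×#4 + 1×#5: volume 47, value 198
- 3×#1 + 3×#4: volume 45, value 195
Best: $203.

$203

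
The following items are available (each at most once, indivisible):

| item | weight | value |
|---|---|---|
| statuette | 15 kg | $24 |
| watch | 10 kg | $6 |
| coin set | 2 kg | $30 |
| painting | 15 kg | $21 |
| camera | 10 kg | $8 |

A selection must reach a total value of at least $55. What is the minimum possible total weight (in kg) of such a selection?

Subsets with value ≥ 55, sorted by total weight:
- statuette+coin set+camera: weight 27, value 62
- statuette+watch+coin set: weight 27, value 60
- coin set+painting+camera: weight 27, value 59
- watch+coin set+painting: weight 27, value 57
Minimum weight: 27 kg.

27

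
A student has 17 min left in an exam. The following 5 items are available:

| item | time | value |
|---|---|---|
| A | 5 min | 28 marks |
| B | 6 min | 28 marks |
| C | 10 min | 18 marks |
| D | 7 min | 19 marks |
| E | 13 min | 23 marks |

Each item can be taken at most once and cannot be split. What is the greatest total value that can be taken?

Check high-value combinations within 17 min:
- A+B: time 5+6=11, value 28+28=56
- A+D: time 5+7=12, value 28+19=47
- B+D: time 6+7=13, value 28+19=47
- A+C: time 5+10=15, value 28+18=46
- B+C: time 6+10=16, value 28+18=46
Best: 56 marks.

56 marks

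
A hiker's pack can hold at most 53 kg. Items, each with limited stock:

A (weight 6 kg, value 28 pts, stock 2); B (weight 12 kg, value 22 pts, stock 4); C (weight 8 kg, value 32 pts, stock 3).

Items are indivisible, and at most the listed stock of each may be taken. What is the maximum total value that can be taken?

174 pts

Best selections within weight 53 and stock limits:
- 2×A + 1×B + 3×C: weight 48, value 174
- 2×A + 2×B + 2×C: weight 52, value 164
- 2×A + 3×C: weight 36, value 152
- 1×A + 1×B + 3×C: weight 42, value 146
Best: 174 pts.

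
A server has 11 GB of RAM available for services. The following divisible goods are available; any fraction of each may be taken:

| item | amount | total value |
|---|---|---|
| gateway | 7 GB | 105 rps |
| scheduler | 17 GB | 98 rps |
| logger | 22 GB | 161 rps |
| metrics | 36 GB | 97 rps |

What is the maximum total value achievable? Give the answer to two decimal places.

Take in order of value per unit:
- gateway (105/7 per unit): all 7 → value 105, running total 105.00
- logger (161/22 per unit): 4 of 22 → value 4×161/22 = 29.2727, running total 134.27
Total 134.27.

134.27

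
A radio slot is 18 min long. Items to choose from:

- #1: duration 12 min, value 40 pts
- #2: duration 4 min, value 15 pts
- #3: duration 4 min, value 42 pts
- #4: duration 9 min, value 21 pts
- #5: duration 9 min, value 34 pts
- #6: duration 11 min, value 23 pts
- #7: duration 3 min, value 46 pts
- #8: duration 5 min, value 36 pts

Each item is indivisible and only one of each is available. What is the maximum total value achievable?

139 pts

This is a 0/1 knapsack; check combinations near the capacity.
- #2+#3+#7+#8: duration 4+4+3+5=16, value 15+42+46+36=139
- #3+#7+#8: duration 4+3+5=12, value 42+46+36=124
- #3+#5+#7: duration 4+9+3=16, value 42+34+46=122
- #5+#7+#8: duration 9+3+5=17, value 34+46+36=116
Best: 139 pts.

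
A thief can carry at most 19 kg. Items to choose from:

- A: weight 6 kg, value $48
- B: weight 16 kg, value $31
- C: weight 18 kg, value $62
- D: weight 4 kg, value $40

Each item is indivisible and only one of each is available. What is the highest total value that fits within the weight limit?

$88

Check high-value combinations within 19 kg:
- A+D: weight 6+4=10, value 48+40=88
- C: weight 18, value 62
- A: weight 6, value 48
- D: weight 4, value 40
Best: $88.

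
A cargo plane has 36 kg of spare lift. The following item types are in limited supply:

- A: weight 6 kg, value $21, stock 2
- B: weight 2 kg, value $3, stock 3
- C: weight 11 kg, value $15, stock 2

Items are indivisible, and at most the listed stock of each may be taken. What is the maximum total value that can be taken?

$75

Top feasible selections:
- 2×A + 1×B + 2×C: weight 36, value 75
- 2×A + 2×C: weight 34, value 72
- 2×A + 3×B + 1×C: weight 29, value 66
Best: $75.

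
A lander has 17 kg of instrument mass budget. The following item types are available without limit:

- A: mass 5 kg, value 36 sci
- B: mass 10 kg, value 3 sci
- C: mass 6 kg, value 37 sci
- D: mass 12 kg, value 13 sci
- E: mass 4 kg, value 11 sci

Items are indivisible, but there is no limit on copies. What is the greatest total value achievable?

Best value-per-unit is A at 36/5; filling with it alone gives 3×36 = 108.
Optimal mix: 1×A + 2×C → mass 17, value 110.

110 sci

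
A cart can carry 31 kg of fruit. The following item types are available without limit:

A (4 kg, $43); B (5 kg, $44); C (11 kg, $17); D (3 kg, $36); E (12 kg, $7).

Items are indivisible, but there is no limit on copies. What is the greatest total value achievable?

Best value-per-unit is D at 36/3; filling with it alone gives 10×36 = 360.
Optimal mix: 1×A + 9×D → weight 31, value 367.

$367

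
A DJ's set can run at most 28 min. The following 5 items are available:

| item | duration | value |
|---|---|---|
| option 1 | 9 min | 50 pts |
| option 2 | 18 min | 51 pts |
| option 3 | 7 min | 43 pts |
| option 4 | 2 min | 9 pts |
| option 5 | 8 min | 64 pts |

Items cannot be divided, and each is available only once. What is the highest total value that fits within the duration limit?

Check high-value combinations within 28 min:
- option 1+option 3+option 4+option 5: duration 9+7+2+8=26, value 50+43+9+64=166
- option 1+option 3+option 5: duration 9+7+8=24, value 50+43+64=157
- option 2+option 4+option 5: duration 18+2+8=28, value 51+9+64=124
- option 1+option 4+option 5: duration 9+2+8=19, value 50+9+64=123
Best: 166 pts.

166 pts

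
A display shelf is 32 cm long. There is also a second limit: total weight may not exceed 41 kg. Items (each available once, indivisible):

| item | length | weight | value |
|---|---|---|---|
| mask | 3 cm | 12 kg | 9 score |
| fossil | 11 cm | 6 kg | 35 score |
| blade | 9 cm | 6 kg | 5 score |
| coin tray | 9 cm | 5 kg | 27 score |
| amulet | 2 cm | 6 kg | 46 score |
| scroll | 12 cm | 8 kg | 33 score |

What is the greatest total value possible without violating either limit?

Feasible sets respecting both limits:
- mask+fossil+amulet+scroll: length 28, weight 32, value 123
- mask+fossil+coin tray+amulet: length 25, weight 29, value 117
- mask+coin tray+amulet+scroll: length 26, weight 31, value 115
- fossil+amulet+scroll: length 25, weight 20, value 114
Best: 123 score.

123 score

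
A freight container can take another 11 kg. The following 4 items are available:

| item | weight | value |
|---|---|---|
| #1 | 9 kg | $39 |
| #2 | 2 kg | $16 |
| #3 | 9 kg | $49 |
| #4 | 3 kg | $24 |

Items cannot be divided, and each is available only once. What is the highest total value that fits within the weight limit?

$65

This is a 0/1 knapsack; check combinations near the capacity.
- #2+#3: weight 2+9=11, value 16+49=65
- #1+#2: weight 9+2=11, value 39+16=55
- #3: weight 9, value 49
- #2+#4: weight 2+3=5, value 16+24=40
- #1: weight 9, value 39
Best: $65.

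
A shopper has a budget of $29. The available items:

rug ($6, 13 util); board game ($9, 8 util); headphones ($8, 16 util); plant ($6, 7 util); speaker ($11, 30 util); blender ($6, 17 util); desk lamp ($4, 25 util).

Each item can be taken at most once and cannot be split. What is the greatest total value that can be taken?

88 util

This is a 0/1 knapsack; check combinations near the capacity.
- headphones+speaker+blender+desk lamp: cost 8+11+6+4=29, value 16+30+17+25=88
- rug+speaker+blender+desk lamp: cost 6+11+6+4=27, value 13+30+17+25=85
- rug+headphones+speaker+desk lamp: cost 6+8+11+4=29, value 13+16+30+25=84
Best: 88 util.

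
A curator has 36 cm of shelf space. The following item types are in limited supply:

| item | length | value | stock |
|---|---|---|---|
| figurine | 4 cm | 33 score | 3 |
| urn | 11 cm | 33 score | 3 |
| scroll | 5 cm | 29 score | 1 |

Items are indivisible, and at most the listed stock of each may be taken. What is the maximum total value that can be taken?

165 score

Top feasible selections:
- 3×figurine + 2×urn: length 34, value 165
- 3×figurine + 1×urn + 1×scroll: length 28, value 161
Best: 165 score.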